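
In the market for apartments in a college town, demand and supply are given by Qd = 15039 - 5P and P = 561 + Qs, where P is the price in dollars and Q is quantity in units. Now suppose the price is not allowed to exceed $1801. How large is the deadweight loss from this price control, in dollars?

383040.6

Rearranging supply gives Qs = P - 561. In a free market, 15039 - 5P = P - 561 gives the equilibrium P* = 2600, Q* = 2039.
Because the ceiling (1801) lies below the market-clearing price, it is binding.
At P = 1801: Qd = 15039 - 5·1801 = 6034 and Qs = 1801 - 561 = 1240.
Quantity traded falls to 1240. At Q = 1240 the demand price is (15039 - 1240)/5 = 2759.8 and the supply price is 561 + 1240 = 1801.
Deadweight loss = ½ · (2759.8 - 1801) · (2039 - 1240) = ½ · 958.8 · 799 = 383040.6.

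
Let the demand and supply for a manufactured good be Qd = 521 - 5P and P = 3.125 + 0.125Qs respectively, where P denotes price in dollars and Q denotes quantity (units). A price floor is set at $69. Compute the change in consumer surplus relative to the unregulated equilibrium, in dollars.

Rearranging supply gives Qs = 8P - 25. In a free market, 521 - 5P = 8P - 25 gives the equilibrium P* = 42, Q* = 311.
Because the floor (69) lies above the market-clearing price, it is binding.
At P = 69: Qd = 521 - 5·69 = 176 and Qs = 8·69 - 25 = 527.
Consumer surplus without the control is ½ · (104.2 - 42) · 311 = 9672.1.
With the floor, consumers buy 176 units at 69, so CS = ½ · (104.2 - 69) · 176 = 3097.6.
Change in consumer surplus = 3097.6 - 9672.1 = -6574.5.

-6574.5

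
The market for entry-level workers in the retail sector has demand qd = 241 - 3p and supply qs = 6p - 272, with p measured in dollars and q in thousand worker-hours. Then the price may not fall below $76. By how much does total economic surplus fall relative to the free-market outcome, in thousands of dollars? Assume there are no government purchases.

In a free market, 241 - 3p = 6p - 272 gives the equilibrium p* = 57, q* = 70.
Because the floor (76) lies above the market-clearing price, it is binding.
At p = 76: qd = 241 - 3·76 = 13 and qs = 6·76 - 272 = 184.
Quantity traded falls to 13. At q = 13 the demand price is (241 - 13)/3 = 76 and the supply price is (272 + 13)/6 = 47.5.
Deadweight loss = ½ · (76 - 47.5) · (70 - 13) = ½ · 28.5 · 57 = 812.25.

812.25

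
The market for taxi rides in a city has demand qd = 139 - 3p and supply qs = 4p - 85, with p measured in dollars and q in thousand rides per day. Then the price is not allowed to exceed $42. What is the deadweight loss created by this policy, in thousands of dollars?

Setting quantity demanded equal to quantity supplied, 139 - 3p = 4p - 85, gives p* = 32 and q* = 43.
Since 42 is above p* = 32, the ceiling does not bind and the free-market outcome prevails.
Since the control does not bind, no trades are prevented and deadweight loss is zero.

0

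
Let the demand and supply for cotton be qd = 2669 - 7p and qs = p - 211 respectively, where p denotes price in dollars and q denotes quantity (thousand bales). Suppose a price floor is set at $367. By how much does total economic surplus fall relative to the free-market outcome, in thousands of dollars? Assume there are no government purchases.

Without the control the market clears where 2669 - 7p = p - 211, i.e. p* = 360 and q* = 149.
The floor of 367 is above the equilibrium price 360, so it binds.
At p = 367: qd = 2669 - 7·367 = 100 and qs = 367 - 211 = 156.
Quantity traded falls to 100. At q = 100 the demand price is (2669 - 100)/7 = 367 and the supply price is 211 + 100 = 311.
Deadweight loss = ½ · (367 - 311) · (149 - 100) = ½ · 56 · 49 = 1372.

1372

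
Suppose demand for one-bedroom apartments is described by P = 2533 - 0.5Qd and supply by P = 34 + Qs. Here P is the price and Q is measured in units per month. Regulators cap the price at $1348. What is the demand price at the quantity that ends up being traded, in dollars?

1876

Rearranging demand gives Qd = 5066 - 2P; rearranging supply gives Qs = P - 34. Without the control the market clears where 5066 - 2P = P - 34, i.e. P* = 1700 and Q* = 1666.
Because the ceiling (1348) lies below the market-clearing price, it is binding.
At P = 1348: Qd = 5066 - 2·1348 = 2370 and Qs = 1348 - 34 = 1314.
Only 1314 units reach the market. On the demand curve, the marginal buyer's willingness to pay at Q = 1314 is (5066 - 1314)/2 = 1876.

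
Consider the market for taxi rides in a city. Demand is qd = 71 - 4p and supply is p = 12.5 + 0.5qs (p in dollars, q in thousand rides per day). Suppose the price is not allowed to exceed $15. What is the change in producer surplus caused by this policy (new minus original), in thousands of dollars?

Rearranging supply gives qs = 2p - 25. Without the control the market clears where 71 - 4p = 2p - 25, i.e. p* = 16 and q* = 7.
Since 15 < 16, the ceiling is binding.
At p = 15: qd = 71 - 4·15 = 11 and qs = 2·15 - 25 = 5.
Producer surplus without the control is ½ · (16 - 12.5) · 7 = 12.25.
With the ceiling, producers sell 5 units at 15, so PS = ½ · (15 - 12.5) · 5 = 6.25.
Change in producer surplus = 6.25 - 12.25 = -6.

-6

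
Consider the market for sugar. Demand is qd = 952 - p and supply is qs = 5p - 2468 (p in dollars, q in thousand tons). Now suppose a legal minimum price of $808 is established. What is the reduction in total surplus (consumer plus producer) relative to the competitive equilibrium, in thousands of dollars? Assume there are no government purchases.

33986.4

Equilibrium: 952 - p = 5p - 2468, so 3420 = 6p and p* = 570, q* = 382.
Since 808 > 570, the floor is binding.
At p = 808: qd = 952 - 808 = 144 and qs = 5·808 - 2468 = 1572.
Quantity traded falls to 144. At q = 144 the demand price is 952 - 144 = 808 and the supply price is (2468 + 144)/5 = 522.4.
Deadweight loss = ½ · (808 - 522.4) · (382 - 144) = ½ · 285.6 · 238 = 33986.4.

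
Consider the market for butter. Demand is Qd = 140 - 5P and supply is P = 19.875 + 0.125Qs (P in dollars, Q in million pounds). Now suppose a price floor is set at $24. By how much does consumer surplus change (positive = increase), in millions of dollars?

-22.5

Rearranging supply gives Qs = 8P - 159. In a free market, 140 - 5P = 8P - 159 gives the equilibrium P* = 23, Q* = 25.
Because the floor (24) lies above the market-clearing price, it is binding.
At P = 24: Qd = 140 - 5·24 = 20 and Qs = 8·24 - 159 = 33.
Consumer surplus without the control is ½ · (28 - 23) · 25 = 62.5.
With the floor, consumers buy 20 units at 24, so CS = ½ · (28 - 24) · 20 = 40.
Change in consumer surplus = 40 - 62.5 = -22.5.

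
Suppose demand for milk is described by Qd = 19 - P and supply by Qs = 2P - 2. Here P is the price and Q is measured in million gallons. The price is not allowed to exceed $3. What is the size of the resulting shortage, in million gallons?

12

Equilibrium: 19 - P = 2P - 2, so 21 = 3P and P* = 7, Q* = 12.
Because the ceiling (3) lies below the market-clearing price, it is binding.
At P = 3: Qd = 19 - 3 = 16 and Qs = 2·3 - 2 = 4.
Shortage = Qd - Qs = 16 - 4 = 12.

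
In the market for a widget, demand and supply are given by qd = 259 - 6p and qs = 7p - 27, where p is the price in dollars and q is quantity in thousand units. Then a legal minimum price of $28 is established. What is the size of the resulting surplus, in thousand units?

Without the control the market clears where 259 - 6p = 7p - 27, i.e. p* = 22 and q* = 127.
The floor of 28 is above the equilibrium price 22, so it binds.
At p = 28: qd = 259 - 6·28 = 91 and qs = 7·28 - 27 = 169.
Surplus = qs - qd = 169 - 91 = 78.

78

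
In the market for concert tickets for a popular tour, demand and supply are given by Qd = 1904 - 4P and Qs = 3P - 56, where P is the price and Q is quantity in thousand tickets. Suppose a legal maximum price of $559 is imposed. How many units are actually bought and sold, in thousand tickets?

784

Setting quantity demanded equal to quantity supplied, 1904 - 4P = 3P - 56, gives P* = 280 and Q* = 784.
Since 559 is above P* = 280, the ceiling does not bind and the free-market outcome prevails.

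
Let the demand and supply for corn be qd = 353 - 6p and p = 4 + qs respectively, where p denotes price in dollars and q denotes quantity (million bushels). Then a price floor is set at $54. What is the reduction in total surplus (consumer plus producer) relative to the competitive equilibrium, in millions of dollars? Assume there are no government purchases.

189

Rearranging supply gives qs = p - 4. In a free market, 353 - 6p = p - 4 gives the equilibrium p* = 51, q* = 47.
Since 54 > 51, the floor is binding.
At p = 54: qd = 353 - 6·54 = 29 and qs = 54 - 4 = 50.
Quantity traded falls to 29. At q = 29 the demand price is (353 - 29)/6 = 54 and the supply price is 4 + 29 = 33.
Deadweight loss = ½ · (54 - 33) · (47 - 29) = ½ · 21 · 18 = 189.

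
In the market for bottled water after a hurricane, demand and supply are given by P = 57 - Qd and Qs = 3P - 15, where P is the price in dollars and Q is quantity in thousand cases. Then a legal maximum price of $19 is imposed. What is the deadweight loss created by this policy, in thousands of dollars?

0

Rearranging demand gives Qd = 57 - P. In a free market, 57 - P = 3P - 15 gives the equilibrium P* = 18, Q* = 39.
The ceiling of 19 is above the equilibrium price 18, so it is not binding; the market clears at P* = 18, Q* = 39.
Since the control does not bind, no trades are prevented and deadweight loss is zero.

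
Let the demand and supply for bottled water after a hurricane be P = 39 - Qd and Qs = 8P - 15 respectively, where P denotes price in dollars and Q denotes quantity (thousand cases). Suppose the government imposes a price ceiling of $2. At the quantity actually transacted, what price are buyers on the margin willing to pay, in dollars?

38

Rearranging demand gives Qd = 39 - P. In a free market, 39 - P = 8P - 15 gives the equilibrium P* = 6, Q* = 33.
Because the ceiling (2) lies below the market-clearing price, it is binding.
At P = 2: Qd = 39 - 2 = 37 and Qs = 8·2 - 15 = 1.
Only 1 units reach the market. On the demand curve, the marginal buyer's willingness to pay at Q = 1 is (39 - 1) = 38.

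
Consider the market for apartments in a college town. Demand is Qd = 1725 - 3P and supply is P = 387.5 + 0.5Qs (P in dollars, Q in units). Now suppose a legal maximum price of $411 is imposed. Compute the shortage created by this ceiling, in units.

445

Rearranging supply gives Qs = 2P - 775. Without the control the market clears where 1725 - 3P = 2P - 775, i.e. P* = 500 and Q* = 225.
The ceiling of 411 is below the equilibrium price 500, so it binds.
At P = 411: Qd = 1725 - 3·411 = 492 and Qs = 2·411 - 775 = 47.
Shortage = Qd - Qs = 492 - 47 = 445.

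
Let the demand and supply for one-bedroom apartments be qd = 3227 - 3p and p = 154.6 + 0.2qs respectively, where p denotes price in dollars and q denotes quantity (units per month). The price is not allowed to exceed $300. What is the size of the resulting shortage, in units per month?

Rearranging supply gives qs = 5p - 773. Without the control the market clears where 3227 - 3p = 5p - 773, i.e. p* = 500 and q* = 1727.
Because the ceiling (300) lies below the market-clearing price, it is binding.
At p = 300: qd = 3227 - 3·300 = 2327 and qs = 5·300 - 773 = 727.
Shortage = qd - qs = 2327 - 727 = 1600.

1600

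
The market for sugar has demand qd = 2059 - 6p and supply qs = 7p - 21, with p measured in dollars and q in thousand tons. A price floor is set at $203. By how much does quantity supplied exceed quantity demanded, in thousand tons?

Setting quantity demanded equal to quantity supplied, 2059 - 6p = 7p - 21, gives p* = 160 and q* = 1099.
The floor of 203 is above the equilibrium price 160, so it binds.
At p = 203: qd = 2059 - 6·203 = 841 and qs = 7·203 - 21 = 1400.
Surplus = qs - qd = 1400 - 841 = 559.

559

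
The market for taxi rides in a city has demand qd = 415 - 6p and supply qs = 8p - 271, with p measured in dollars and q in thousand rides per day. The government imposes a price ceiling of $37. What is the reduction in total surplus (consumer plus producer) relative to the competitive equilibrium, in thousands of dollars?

Equilibrium: 415 - 6p = 8p - 271, so 686 = 14p and p* = 49, q* = 121.
Because the ceiling (37) lies below the market-clearing price, it is binding.
At p = 37: qd = 415 - 6·37 = 193 and qs = 8·37 - 271 = 25.
Quantity traded falls to 25. At q = 25 the demand price is (415 - 25)/6 = 65 and the supply price is (271 + 25)/8 = 37.
Deadweight loss = ½ · (65 - 37) · (121 - 25) = ½ · 28 · 96 = 1344.

1344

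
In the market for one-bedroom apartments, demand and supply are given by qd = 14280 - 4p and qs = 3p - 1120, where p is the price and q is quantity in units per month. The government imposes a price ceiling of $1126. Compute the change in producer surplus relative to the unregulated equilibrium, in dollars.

-4155306

In a free market, 14280 - 4p = 3p - 1120 gives the equilibrium p* = 2200, q* = 5480.
Because the ceiling (1126) lies below the market-clearing price, it is binding.
At p = 1126: qd = 14280 - 4·1126 = 9776 and qs = 3·1126 - 1120 = 2258.
Producer surplus without the control is ½ · (2200 - 1120/3) · 5480 = 15015200/3.
With the ceiling, producers sell 2258 units at 1126, so PS = ½ · (1126 - 1120/3) · 2258 = 2549282/3.
Change in producer surplus = 2549282/3 - 15015200/3 = -4155306.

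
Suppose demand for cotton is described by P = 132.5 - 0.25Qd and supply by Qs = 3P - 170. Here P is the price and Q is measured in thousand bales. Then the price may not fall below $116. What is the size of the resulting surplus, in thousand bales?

112

Rearranging demand gives Qd = 530 - 4P. Equilibrium: 530 - 4P = 3P - 170, so 700 = 7P and P* = 100, Q* = 130.
Since 116 > 100, the floor is binding.
At P = 116: Qd = 530 - 4·116 = 66 and Qs = 3·116 - 170 = 178.
Surplus = Qs - Qd = 178 - 66 = 112.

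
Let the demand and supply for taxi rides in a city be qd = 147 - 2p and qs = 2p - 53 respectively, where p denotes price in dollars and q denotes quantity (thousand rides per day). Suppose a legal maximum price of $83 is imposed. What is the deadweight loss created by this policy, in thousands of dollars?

0

Setting quantity demanded equal to quantity supplied, 147 - 2p = 2p - 53, gives p* = 50 and q* = 47.
The ceiling of 83 is above the equilibrium price 50, so it is not binding; the market clears at p* = 50, q* = 47.
Since the control does not bind, no trades are prevented and deadweight loss is zero.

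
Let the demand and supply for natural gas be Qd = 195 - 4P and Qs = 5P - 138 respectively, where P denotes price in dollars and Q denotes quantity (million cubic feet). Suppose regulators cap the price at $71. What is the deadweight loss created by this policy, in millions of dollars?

Setting quantity demanded equal to quantity supplied, 195 - 4P = 5P - 138, gives P* = 37 and Q* = 47.
The ceiling of 71 is above the equilibrium price 37, so it is not binding; the market clears at P* = 37, Q* = 47.
Since the control does not bind, no trades are prevented and deadweight loss is zero.

0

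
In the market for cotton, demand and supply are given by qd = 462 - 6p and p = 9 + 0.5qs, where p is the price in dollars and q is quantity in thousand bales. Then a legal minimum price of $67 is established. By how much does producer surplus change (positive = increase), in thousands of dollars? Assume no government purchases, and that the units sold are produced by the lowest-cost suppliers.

-21

Rearranging supply gives qs = 2p - 18. Equilibrium: 462 - 6p = 2p - 18, so 480 = 8p and p* = 60, q* = 102.
Because the floor (67) lies above the market-clearing price, it is binding.
At p = 67: qd = 462 - 6·67 = 60 and qs = 2·67 - 18 = 116.
Producer surplus without the control is ½ · (60 - 9) · 102 = 2601.
With the floor, 60 units are sold at 67. The supply price at q = 60 is 39, so PS = ½ · [(67 - 9) + (67 - 39)] · 60 = 2580.
Change in producer surplus = 2580 - 2601 = -21.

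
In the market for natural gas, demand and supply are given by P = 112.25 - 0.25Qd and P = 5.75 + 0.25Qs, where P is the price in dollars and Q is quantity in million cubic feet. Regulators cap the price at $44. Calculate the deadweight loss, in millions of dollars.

Rearranging demand gives Qd = 449 - 4P; rearranging supply gives Qs = 4P - 23. Without the control the market clears where 449 - 4P = 4P - 23, i.e. P* = 59 and Q* = 213.
The ceiling of 44 is below the equilibrium price 59, so it binds.
At P = 44: Qd = 449 - 4·44 = 273 and Qs = 4·44 - 23 = 153.
Quantity traded falls to 153. At Q = 153 the demand price is (449 - 153)/4 = 74 and the supply price is (23 + 153)/4 = 44.
Deadweight loss = ½ · (74 - 44) · (213 - 153) = ½ · 30 · 60 = 900.

900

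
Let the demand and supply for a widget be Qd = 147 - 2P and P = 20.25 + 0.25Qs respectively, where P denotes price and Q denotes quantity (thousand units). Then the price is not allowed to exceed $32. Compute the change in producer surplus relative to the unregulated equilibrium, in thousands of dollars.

-354

Rearranging supply gives Qs = 4P - 81. In a free market, 147 - 2P = 4P - 81 gives the equilibrium P* = 38, Q* = 71.
Because the ceiling (32) lies below the market-clearing price, it is binding.
At P = 32: Qd = 147 - 2·32 = 83 and Qs = 4·32 - 81 = 47.
Producer surplus without the control is ½ · (38 - 20.25) · 71 = 630.125.
With the ceiling, producers sell 47 units at 32, so PS = ½ · (32 - 20.25) · 47 = 276.125.
Change in producer surplus = 276.125 - 630.125 = -354.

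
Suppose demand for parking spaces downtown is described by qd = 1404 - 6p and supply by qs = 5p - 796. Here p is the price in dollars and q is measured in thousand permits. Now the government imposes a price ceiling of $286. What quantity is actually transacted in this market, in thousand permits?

204

Equilibrium: 1404 - 6p = 5p - 796, so 2200 = 11p and p* = 200, q* = 204.
The ceiling of 286 is above the equilibrium price 200, so it is not binding; the market clears at p* = 200, q* = 204.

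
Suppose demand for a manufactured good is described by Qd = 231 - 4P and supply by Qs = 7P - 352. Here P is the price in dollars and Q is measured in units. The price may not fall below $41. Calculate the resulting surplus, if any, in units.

Without the control the market clears where 231 - 4P = 7P - 352, i.e. P* = 53 and Q* = 19.
Since 41 is below P* = 53, the floor does not bind and the free-market outcome prevails.
Since the control does not bind, there is no surplus.

0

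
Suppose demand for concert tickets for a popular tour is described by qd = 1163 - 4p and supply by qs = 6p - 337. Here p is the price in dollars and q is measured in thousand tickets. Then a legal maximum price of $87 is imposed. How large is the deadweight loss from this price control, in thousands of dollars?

In a free market, 1163 - 4p = 6p - 337 gives the equilibrium p* = 150, q* = 563.
The ceiling of 87 is below the equilibrium price 150, so it binds.
At p = 87: qd = 1163 - 4·87 = 815 and qs = 6·87 - 337 = 185.
Quantity traded falls to 185. At q = 185 the demand price is (1163 - 185)/4 = 244.5 and the supply price is (337 + 185)/6 = 87.
Deadweight loss = ½ · (244.5 - 87) · (563 - 185) = ½ · 157.5 · 378 = 29767.5.

29767.5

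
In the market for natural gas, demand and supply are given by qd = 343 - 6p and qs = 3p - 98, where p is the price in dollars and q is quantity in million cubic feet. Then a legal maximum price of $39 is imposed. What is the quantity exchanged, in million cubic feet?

Without the control the market clears where 343 - 6p = 3p - 98, i.e. p* = 49 and q* = 49.
Since 39 < 49, the ceiling is binding.
At p = 39: qd = 343 - 6·39 = 109 and qs = 3·39 - 98 = 19.
The quantity actually transacted is the short side, supply: 19.

19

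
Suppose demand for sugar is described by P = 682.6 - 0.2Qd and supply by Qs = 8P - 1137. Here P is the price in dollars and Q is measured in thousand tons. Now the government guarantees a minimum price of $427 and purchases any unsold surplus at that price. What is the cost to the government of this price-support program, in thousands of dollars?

427427

Rearranging demand gives Qd = 3413 - 5P. Equilibrium: 3413 - 5P = 8P - 1137, so 4550 = 13P and P* = 350, Q* = 1663.
Because the floor (427) lies above the market-clearing price, it is binding.
At P = 427: Qd = 3413 - 5·427 = 1278 and Qs = 8·427 - 1137 = 2279.
Surplus = Qs - Qd = 1001.
Government expenditure = surplus × support price = 1001 × 427 = 427427.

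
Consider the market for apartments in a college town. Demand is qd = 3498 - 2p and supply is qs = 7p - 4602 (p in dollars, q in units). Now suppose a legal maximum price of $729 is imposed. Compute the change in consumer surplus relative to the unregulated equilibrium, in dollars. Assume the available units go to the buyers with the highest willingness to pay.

-272531.25

Equilibrium: 3498 - 2p = 7p - 4602, so 8100 = 9p and p* = 900, q* = 1698.
The ceiling of 729 is below the equilibrium price 900, so it binds.
At p = 729: qd = 3498 - 2·729 = 2040 and qs = 7·729 - 4602 = 501.
Consumer surplus without the control is ½ · (1749 - 900) · 1698 = 720801.
With the ceiling, 501 units are sold at 729 (assume they go to the highest-value buyers). The demand price at q = 501 is 1498.5, so CS = ½ · [(1749 - 729) + (1498.5 - 729)] · 501 = 448269.75.
Change in consumer surplus = 448269.75 - 720801 = -272531.25.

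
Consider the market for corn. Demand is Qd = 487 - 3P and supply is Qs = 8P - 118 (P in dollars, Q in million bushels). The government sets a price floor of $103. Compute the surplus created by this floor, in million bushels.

Without the control the market clears where 487 - 3P = 8P - 118, i.e. P* = 55 and Q* = 322.
The floor of 103 is above the equilibrium price 55, so it binds.
At P = 103: Qd = 487 - 3·103 = 178 and Qs = 8·103 - 118 = 706.
Surplus = Qs - Qd = 706 - 178 = 528.

528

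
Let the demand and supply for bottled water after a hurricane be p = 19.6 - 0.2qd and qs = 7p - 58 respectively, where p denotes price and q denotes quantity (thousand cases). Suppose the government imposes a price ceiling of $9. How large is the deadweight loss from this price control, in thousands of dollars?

134.4

Rearranging demand gives qd = 98 - 5p. In a free market, 98 - 5p = 7p - 58 gives the equilibrium p* = 13, q* = 33.
Since 9 < 13, the ceiling is binding.
At p = 9: qd = 98 - 5·9 = 53 and qs = 7·9 - 58 = 5.
Quantity traded falls to 5. At q = 5 the demand price is (98 - 5)/5 = 18.6 and the supply price is (58 + 5)/7 = 9.
Deadweight loss = ½ · (18.6 - 9) · (33 - 5) = ½ · 9.6 · 28 = 134.4.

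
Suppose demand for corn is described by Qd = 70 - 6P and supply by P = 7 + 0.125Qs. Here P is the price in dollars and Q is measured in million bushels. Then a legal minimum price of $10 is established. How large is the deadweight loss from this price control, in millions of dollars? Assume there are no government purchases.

Rearranging supply gives Qs = 8P - 56. Equilibrium: 70 - 6P = 8P - 56, so 126 = 14P and P* = 9, Q* = 16.
The floor of 10 is above the equilibrium price 9, so it binds.
At P = 10: Qd = 70 - 6·10 = 10 and Qs = 8·10 - 56 = 24.
Quantity traded falls to 10. At Q = 10 the demand price is (70 - 10)/6 = 10 and the supply price is (56 + 10)/8 = 8.25.
Deadweight loss = ½ · (10 - 8.25) · (16 - 10) = ½ · 1.75 · 6 = 5.25.

5.25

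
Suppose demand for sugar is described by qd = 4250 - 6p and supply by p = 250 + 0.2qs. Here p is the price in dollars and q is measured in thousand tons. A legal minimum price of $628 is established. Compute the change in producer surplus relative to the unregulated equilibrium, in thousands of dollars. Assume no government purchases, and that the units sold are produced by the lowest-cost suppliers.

Rearranging supply gives qs = 5p - 1250. In a free market, 4250 - 6p = 5p - 1250 gives the equilibrium p* = 500, q* = 1250.
Since 628 > 500, the floor is binding.
At p = 628: qd = 4250 - 6·628 = 482 and qs = 5·628 - 1250 = 1890.
Producer surplus without the control is ½ · (500 - 250) · 1250 = 156250.
With the floor, 482 units are sold at 628. The supply price at q = 482 is 346.4, so PS = ½ · [(628 - 250) + (628 - 346.4)] · 482 = 158963.6.
Change in producer surplus = 158963.6 - 156250 = 2713.6.

2713.6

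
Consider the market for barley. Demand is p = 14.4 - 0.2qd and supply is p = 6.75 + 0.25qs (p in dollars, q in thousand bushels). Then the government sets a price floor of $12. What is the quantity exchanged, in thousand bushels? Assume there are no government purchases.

12

Rearranging demand gives qd = 72 - 5p; rearranging supply gives qs = 4p - 27. Setting quantity demanded equal to quantity supplied, 72 - 5p = 4p - 27, gives p* = 11 and q* = 17.
Because the floor (12) lies above the market-clearing price, it is binding.
At p = 12: qd = 72 - 5·12 = 12 and qs = 4·12 - 27 = 21.
The quantity actually transacted is the short side, demand: 12.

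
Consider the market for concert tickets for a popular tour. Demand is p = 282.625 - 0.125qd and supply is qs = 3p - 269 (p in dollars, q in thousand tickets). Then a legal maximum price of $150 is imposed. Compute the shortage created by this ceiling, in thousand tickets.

Rearranging demand gives qd = 2261 - 8p. In a free market, 2261 - 8p = 3p - 269 gives the equilibrium p* = 230, q* = 421.
Since 150 < 230, the ceiling is binding.
At p = 150: qd = 2261 - 8·150 = 1061 and qs = 3·150 - 269 = 181.
Shortage = qd - qs = 1061 - 181 = 880.

880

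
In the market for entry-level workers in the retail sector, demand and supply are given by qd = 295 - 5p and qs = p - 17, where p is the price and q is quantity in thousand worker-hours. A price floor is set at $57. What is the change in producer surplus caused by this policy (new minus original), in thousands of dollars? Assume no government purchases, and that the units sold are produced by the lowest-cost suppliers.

In a free market, 295 - 5p = p - 17 gives the equilibrium p* = 52, q* = 35.
Because the floor (57) lies above the market-clearing price, it is binding.
At p = 57: qd = 295 - 5·57 = 10 and qs = 57 - 17 = 40.
Producer surplus without the control is ½ · (52 - 17) · 35 = 612.5.
With the floor, 10 units are sold at 57. The supply price at q = 10 is 27, so PS = ½ · [(57 - 17) + (57 - 27)] · 10 = 350.
Change in producer surplus = 350 - 612.5 = -262.5.

-262.5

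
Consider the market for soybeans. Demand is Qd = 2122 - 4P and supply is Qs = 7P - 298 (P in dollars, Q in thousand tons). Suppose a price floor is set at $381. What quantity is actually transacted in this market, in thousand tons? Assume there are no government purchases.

Setting quantity demanded equal to quantity supplied, 2122 - 4P = 7P - 298, gives P* = 220 and Q* = 1242.
Because the floor (381) lies above the market-clearing price, it is binding.
At P = 381: Qd = 2122 - 4·381 = 598 and Qs = 7·381 - 298 = 2369.
The quantity actually transacted is the short side, demand: 598.

598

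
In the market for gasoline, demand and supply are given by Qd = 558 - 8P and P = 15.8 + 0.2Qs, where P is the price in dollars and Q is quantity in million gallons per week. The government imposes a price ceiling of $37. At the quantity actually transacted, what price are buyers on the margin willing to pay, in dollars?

56.5

Rearranging supply gives Qs = 5P - 79. Without the control the market clears where 558 - 8P = 5P - 79, i.e. P* = 49 and Q* = 166.
Because the ceiling (37) lies below the market-clearing price, it is binding.
At P = 37: Qd = 558 - 8·37 = 262 and Qs = 5·37 - 79 = 106.
Only 106 units reach the market. On the demand curve, the marginal buyer's willingness to pay at Q = 106 is (558 - 106)/8 = 56.5.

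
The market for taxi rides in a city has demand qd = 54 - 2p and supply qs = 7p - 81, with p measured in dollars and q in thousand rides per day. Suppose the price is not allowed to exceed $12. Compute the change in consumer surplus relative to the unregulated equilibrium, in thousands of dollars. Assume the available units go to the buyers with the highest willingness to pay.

Equilibrium: 54 - 2p = 7p - 81, so 135 = 9p and p* = 15, q* = 24.
The ceiling of 12 is below the equilibrium price 15, so it binds.
At p = 12: qd = 54 - 2·12 = 30 and qs = 7·12 - 81 = 3.
Consumer surplus without the control is ½ · (27 - 15) · 24 = 144.
With the ceiling, 3 units are sold at 12 (assume they go to the highest-value buyers). The demand price at q = 3 is 25.5, so CS = ½ · [(27 - 12) + (25.5 - 12)] · 3 = 42.75.
Change in consumer surplus = 42.75 - 144 = -101.25.

-101.25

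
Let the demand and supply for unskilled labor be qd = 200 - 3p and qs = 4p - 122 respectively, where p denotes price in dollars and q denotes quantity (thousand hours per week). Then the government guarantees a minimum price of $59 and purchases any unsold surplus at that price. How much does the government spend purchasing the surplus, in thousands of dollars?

5369

Equilibrium: 200 - 3p = 4p - 122, so 322 = 7p and p* = 46, q* = 62.
The floor of 59 is above the equilibrium price 46, so it binds.
At p = 59: qd = 200 - 3·59 = 23 and qs = 4·59 - 122 = 114.
Surplus = qs - qd = 91.
Government expenditure = surplus × support price = 91 × 59 = 5369.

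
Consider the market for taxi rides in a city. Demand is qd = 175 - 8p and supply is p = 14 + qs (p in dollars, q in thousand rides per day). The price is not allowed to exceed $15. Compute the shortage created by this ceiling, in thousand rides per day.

54

Rearranging supply gives qs = p - 14. Equilibrium: 175 - 8p = p - 14, so 189 = 9p and p* = 21, q* = 7.
Because the ceiling (15) lies below the market-clearing price, it is binding.
At p = 15: qd = 175 - 8·15 = 55 and qs = 15 - 14 = 1.
Shortage = qd - qs = 55 - 1 = 54.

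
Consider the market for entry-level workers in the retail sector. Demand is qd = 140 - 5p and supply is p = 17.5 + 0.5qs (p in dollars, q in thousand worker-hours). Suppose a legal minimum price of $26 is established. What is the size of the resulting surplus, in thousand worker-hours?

7

Rearranging supply gives qs = 2p - 35. In a free market, 140 - 5p = 2p - 35 gives the equilibrium p* = 25, q* = 15.
Since 26 > 25, the floor is binding.
At p = 26: qd = 140 - 5·26 = 10 and qs = 2·26 - 35 = 17.
Surplus = qs - qd = 17 - 10 = 7.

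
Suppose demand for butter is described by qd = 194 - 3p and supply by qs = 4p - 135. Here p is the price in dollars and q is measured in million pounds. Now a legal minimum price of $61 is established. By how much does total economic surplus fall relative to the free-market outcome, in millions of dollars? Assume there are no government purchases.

514.5

Without the control the market clears where 194 - 3p = 4p - 135, i.e. p* = 47 and q* = 53.
Since 61 > 47, the floor is binding.
At p = 61: qd = 194 - 3·61 = 11 and qs = 4·61 - 135 = 109.
Quantity traded falls to 11. At q = 11 the demand price is (194 - 11)/3 = 61 and the supply price is (135 + 11)/4 = 36.5.
Deadweight loss = ½ · (61 - 36.5) · (53 - 11) = ½ · 24.5 · 42 = 514.5.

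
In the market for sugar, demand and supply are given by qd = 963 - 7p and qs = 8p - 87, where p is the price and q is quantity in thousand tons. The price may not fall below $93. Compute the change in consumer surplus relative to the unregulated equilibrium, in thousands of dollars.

Equilibrium: 963 - 7p = 8p - 87, so 1050 = 15p and p* = 70, q* = 473.
The floor of 93 is above the equilibrium price 70, so it binds.
At p = 93: qd = 963 - 7·93 = 312 and qs = 8·93 - 87 = 657.
Consumer surplus without the control is ½ · (963/7 - 70) · 473 = 223729/14.
With the floor, consumers buy 312 units at 93, so CS = ½ · (963/7 - 93) · 312 = 48672/7.
Change in consumer surplus = 48672/7 - 223729/14 = -9027.5.

-9027.5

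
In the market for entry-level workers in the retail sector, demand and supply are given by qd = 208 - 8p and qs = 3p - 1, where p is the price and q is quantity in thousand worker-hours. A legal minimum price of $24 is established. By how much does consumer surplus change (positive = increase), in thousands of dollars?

Without the control the market clears where 208 - 8p = 3p - 1, i.e. p* = 19 and q* = 56.
Since 24 > 19, the floor is binding.
At p = 24: qd = 208 - 8·24 = 16 and qs = 3·24 - 1 = 71.
Consumer surplus without the control is ½ · (26 - 19) · 56 = 196.
With the floor, consumers buy 16 units at 24, so CS = ½ · (26 - 24) · 16 = 16.
Change in consumer surplus = 16 - 196 = -180.

-180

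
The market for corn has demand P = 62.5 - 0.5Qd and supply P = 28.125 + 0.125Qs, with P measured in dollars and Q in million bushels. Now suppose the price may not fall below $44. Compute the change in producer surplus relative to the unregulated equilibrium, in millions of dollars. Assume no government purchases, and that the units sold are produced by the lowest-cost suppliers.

312.75

Rearranging demand gives Qd = 125 - 2P; rearranging supply gives Qs = 8P - 225. Without the control the market clears where 125 - 2P = 8P - 225, i.e. P* = 35 and Q* = 55.
Because the floor (44) lies above the market-clearing price, it is binding.
At P = 44: Qd = 125 - 2·44 = 37 and Qs = 8·44 - 225 = 127.
Producer surplus without the control is ½ · (35 - 28.125) · 55 = 189.0625.
With the floor, 37 units are sold at 44. The supply price at Q = 37 is 32.75, so PS = ½ · [(44 - 28.125) + (44 - 32.75)] · 37 = 501.8125.
Change in producer surplus = 501.8125 - 189.0625 = 312.75.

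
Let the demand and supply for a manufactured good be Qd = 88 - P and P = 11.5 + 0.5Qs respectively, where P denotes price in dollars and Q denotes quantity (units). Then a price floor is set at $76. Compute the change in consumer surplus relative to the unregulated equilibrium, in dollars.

Rearranging supply gives Qs = 2P - 23. Setting quantity demanded equal to quantity supplied, 88 - P = 2P - 23, gives P* = 37 and Q* = 51.
Because the floor (76) lies above the market-clearing price, it is binding.
At P = 76: Qd = 88 - 76 = 12 and Qs = 2·76 - 23 = 129.
Consumer surplus without the control is ½ · (88 - 37) · 51 = 1300.5.
With the floor, consumers buy 12 units at 76, so CS = ½ · (88 - 76) · 12 = 72.
Change in consumer surplus = 72 - 1300.5 = -1228.5.

-1228.5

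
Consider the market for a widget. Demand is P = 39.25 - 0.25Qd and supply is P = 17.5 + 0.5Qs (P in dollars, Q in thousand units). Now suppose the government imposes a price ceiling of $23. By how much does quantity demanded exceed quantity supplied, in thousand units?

Rearranging demand gives Qd = 157 - 4P; rearranging supply gives Qs = 2P - 35. In a free market, 157 - 4P = 2P - 35 gives the equilibrium P* = 32, Q* = 29.
Since 23 < 32, the ceiling is binding.
At P = 23: Qd = 157 - 4·23 = 65 and Qs = 2·23 - 35 = 11.
Shortage = Qd - Qs = 65 - 11 = 54.

54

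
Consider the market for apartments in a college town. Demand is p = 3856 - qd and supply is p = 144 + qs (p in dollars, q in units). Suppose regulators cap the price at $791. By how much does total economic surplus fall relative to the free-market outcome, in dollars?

Rearranging demand gives qd = 3856 - p; rearranging supply gives qs = p - 144. In a free market, 3856 - p = p - 144 gives the equilibrium p* = 2000, q* = 1856.
The ceiling of 791 is below the equilibrium price 2000, so it binds.
At p = 791: qd = 3856 - 791 = 3065 and qs = 791 - 144 = 647.
Quantity traded falls to 647. At q = 647 the demand price is 3856 - 647 = 3209 and the supply price is 144 + 647 = 791.
Deadweight loss = ½ · (3209 - 791) · (1856 - 647) = ½ · 2418 · 1209 = 1461681.

1461681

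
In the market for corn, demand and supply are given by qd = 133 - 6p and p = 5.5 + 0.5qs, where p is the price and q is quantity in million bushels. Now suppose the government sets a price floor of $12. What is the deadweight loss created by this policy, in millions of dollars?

Rearranging supply gives qs = 2p - 11. Setting quantity demanded equal to quantity supplied, 133 - 6p = 2p - 11, gives p* = 18 and q* = 25.
The floor of 12 is below the equilibrium price 18, so it is not binding; the market clears at p* = 18, q* = 25.
Since the control does not bind, no trades are prevented and deadweight loss is zero.

0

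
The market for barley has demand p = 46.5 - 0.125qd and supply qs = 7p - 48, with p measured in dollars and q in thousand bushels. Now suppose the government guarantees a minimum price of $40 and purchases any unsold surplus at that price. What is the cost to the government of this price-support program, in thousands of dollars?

Rearranging demand gives qd = 372 - 8p. Without the control the market clears where 372 - 8p = 7p - 48, i.e. p* = 28 and q* = 148.
Since 40 > 28, the floor is binding.
At p = 40: qd = 372 - 8·40 = 52 and qs = 7·40 - 48 = 232.
Surplus = qs - qd = 180.
Government expenditure = surplus × support price = 180 × 40 = 7200.

7200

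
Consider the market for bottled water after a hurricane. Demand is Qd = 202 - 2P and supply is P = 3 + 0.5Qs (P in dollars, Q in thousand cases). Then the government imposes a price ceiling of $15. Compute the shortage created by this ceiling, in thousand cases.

Rearranging supply gives Qs = 2P - 6. Setting quantity demanded equal to quantity supplied, 202 - 2P = 2P - 6, gives P* = 52 and Q* = 98.
The ceiling of 15 is below the equilibrium price 52, so it binds.
At P = 15: Qd = 202 - 2·15 = 172 and Qs = 2·15 - 6 = 24.
Shortage = Qd - Qs = 172 - 24 = 148.

148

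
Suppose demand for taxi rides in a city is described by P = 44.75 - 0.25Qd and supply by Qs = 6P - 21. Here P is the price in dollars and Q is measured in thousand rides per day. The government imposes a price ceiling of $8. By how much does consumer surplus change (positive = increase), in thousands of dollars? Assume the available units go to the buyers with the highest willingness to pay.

-324

Rearranging demand gives Qd = 179 - 4P. Setting quantity demanded equal to quantity supplied, 179 - 4P = 6P - 21, gives P* = 20 and Q* = 99.
Because the ceiling (8) lies below the market-clearing price, it is binding.
At P = 8: Qd = 179 - 4·8 = 147 and Qs = 6·8 - 21 = 27.
Consumer surplus without the control is ½ · (44.75 - 20) · 99 = 1225.125.
With the ceiling, 27 units are sold at 8 (assume they go to the highest-value buyers). The demand price at Q = 27 is 38, so CS = ½ · [(44.75 - 8) + (38 - 8)] · 27 = 901.125.
Change in consumer surplus = 901.125 - 1225.125 = -324.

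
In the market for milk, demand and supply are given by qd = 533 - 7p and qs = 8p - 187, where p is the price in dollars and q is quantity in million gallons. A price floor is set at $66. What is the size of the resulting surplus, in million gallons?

Equilibrium: 533 - 7p = 8p - 187, so 720 = 15p and p* = 48, q* = 197.
Since 66 > 48, the floor is binding.
At p = 66: qd = 533 - 7·66 = 71 and qs = 8·66 - 187 = 341.
Surplus = qs - qd = 341 - 71 = 270.

270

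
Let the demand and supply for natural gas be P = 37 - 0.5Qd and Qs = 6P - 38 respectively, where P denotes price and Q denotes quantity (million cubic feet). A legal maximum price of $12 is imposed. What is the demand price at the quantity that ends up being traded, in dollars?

20

Rearranging demand gives Qd = 74 - 2P. Without the control the market clears where 74 - 2P = 6P - 38, i.e. P* = 14 and Q* = 46.
The ceiling of 12 is below the equilibrium price 14, so it binds.
At P = 12: Qd = 74 - 2·12 = 50 and Qs = 6·12 - 38 = 34.
Only 34 units reach the market. On the demand curve, the marginal buyer's willingness to pay at Q = 34 is (74 - 34)/2 = 20.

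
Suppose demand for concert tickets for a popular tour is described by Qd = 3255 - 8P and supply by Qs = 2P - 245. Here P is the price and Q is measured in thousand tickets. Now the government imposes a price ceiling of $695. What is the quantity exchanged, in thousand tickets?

455

Without the control the market clears where 3255 - 8P = 2P - 245, i.e. P* = 350 and Q* = 455.
Since 695 is above P* = 350, the ceiling does not bind and the free-market outcome prevails.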